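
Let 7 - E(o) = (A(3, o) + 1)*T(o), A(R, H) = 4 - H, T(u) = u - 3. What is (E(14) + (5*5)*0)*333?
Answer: 35298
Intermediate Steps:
T(u) = -3 + u
E(o) = 7 - (-3 + o)*(5 - o) (E(o) = 7 - ((4 - o) + 1)*(-3 + o) = 7 - (5 - o)*(-3 + o) = 7 - (-3 + o)*(5 - o))
(E(14) + (5*5)*0)*333 = ((22 + 14² - 8*14) + (5*5)*0)*333 = ((22 + 196 - 112) + 25*0)*333 = (106 + 0)*333 = 106*333 = 35298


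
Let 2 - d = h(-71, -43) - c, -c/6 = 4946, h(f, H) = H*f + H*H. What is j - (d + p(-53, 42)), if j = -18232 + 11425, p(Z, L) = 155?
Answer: 27614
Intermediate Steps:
h(f, H) = H² + H*f (h(f, H) = H*f + H² = H² + H*f)
c = -29676 (c = -6*4946 = -29676)
d = -34576 (d = 2 - (-43*(-43 - 71) - 1*(-29676)) = 2 - (-43*(-114) + 29676) = 2 - (4902 + 29676) = 2 - 1*34578 = 2 - 34578 = -34576)
j = -6807
j - (d + p(-53, 42)) = -6807 - (-34576 + 155) = -6807 - 1*(-34421) = -6807 + 34421 = 27614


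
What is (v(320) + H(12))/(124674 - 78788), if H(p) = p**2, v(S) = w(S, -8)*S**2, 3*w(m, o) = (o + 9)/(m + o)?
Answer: 14824/2684331 ≈ 0.0055224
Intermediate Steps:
w(m, o) = (9 + o)/(3*(m + o)) (w(m, o) = ((o + 9)/(m + o))/3 = ((9 + o)/(m + o))/3 = (9 + o)/(3*(m + o)))
v(S) = S**2/(3*(-8 + S)) (v(S) = ((3 + (1/3)*(-8))/(S - 8))*S**2 = ((3 - 8/3)/(-8 + S))*S**2 = ((1/3)/(-8 + S))*S**2 = (1/(3*(-8 + S)))*S**2 = S**2/(3*(-8 + S)))
(v(320) + H(12))/(124674 - 78788) = ((1/3)*320**2/(-8 + 320) + 12**2)/(124674 - 78788) = ((1/3)*102400/312 + 144)/45886 = ((1/3)*102400*(1/312) + 144)*(1/45886) = (12800/117 + 144)*(1/45886) = (29648/117)*(1/45886) = 14824/2684331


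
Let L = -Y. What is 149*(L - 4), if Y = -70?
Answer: 9834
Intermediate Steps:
L = 70 (L = -1*(-70) = 70)
149*(L - 4) = 149*(70 - 4) = 149*66 = 9834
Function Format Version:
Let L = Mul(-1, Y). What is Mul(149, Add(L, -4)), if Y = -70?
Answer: 9834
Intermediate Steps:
L = 70 (L = Mul(-1, -70) = 70)
Mul(149, Add(L, -4)) = Mul(149, Add(70, -4)) = Mul(149, 66) = 9834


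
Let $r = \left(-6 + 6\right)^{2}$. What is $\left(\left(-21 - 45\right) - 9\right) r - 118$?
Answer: $-118$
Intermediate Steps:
$r = 0$ ($r = 0^{2} = 0$)
$\left(\left(-21 - 45\right) - 9\right) r - 118 = \left(\left(-21 - 45\right) - 9\right) 0 - 118 = \left(-66 - 9\right) 0 - 118 = \left(-75\right) 0 - 118 = 0 - 118 = -118$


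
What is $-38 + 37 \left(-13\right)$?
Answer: $-519$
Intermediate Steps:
$-38 + 37 \left(-13\right) = -38 - 481 = -519$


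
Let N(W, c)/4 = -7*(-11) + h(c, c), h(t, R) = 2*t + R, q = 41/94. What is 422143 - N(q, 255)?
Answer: 418775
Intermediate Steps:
q = 41/94 (q = 41*(1/94) = 41/94 ≈ 0.43617)
h(t, R) = R + 2*t
N(W, c) = 308 + 12*c (N(W, c) = 4*(-7*(-11) + (c + 2*c)) = 4*(77 + 3*c) = 308 + 12*c)
422143 - N(q, 255) = 422143 - (308 + 12*255) = 422143 - (308 + 3060) = 422143 - 1*3368 = 422143 - 3368 = 418775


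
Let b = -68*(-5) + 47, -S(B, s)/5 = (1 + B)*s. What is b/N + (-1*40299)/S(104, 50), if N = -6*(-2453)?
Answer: 2393966/1533125 ≈ 1.5615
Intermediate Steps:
S(B, s) = -5*s*(1 + B) (S(B, s) = -5*(1 + B)*s = -5*s*(1 + B))
b = 387 (b = 340 + 47 = 387)
N = 14718
b/N + (-1*40299)/S(104, 50) = 387/14718 + (-1*40299)/((-5*50*(1 + 104))) = 387*(1/14718) - 40299/((-5*50*105)) = 129/4906 - 40299/(-26250) = 129/4906 - 40299*(-1/26250) = 129/4906 + 1919/1250 = 2393966/1533125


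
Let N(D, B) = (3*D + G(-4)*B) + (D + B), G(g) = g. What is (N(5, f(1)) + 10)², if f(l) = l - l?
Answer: 900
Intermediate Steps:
f(l) = 0
N(D, B) = -3*B + 4*D (N(D, B) = (3*D - 4*B) + (D + B) = (-4*B + 3*D) + (B + D) = -3*B + 4*D)
(N(5, f(1)) + 10)² = ((-3*0 + 4*5) + 10)² = ((0 + 20) + 10)² = (20 + 10)² = 30² = 900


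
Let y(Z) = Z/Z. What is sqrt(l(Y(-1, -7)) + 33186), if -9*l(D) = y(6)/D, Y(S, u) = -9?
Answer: sqrt(2688067)/9 ≈ 182.17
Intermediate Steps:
y(Z) = 1
l(D) = -1/(9*D)
sqrt(l(Y(-1, -7)) + 33186) = sqrt(-1/9/(-9) + 33186) = sqrt(-1/9*(-1/9) + 33186) = sqrt(1/81 + 33186) = sqrt(2688067/81) = sqrt(2688067)/9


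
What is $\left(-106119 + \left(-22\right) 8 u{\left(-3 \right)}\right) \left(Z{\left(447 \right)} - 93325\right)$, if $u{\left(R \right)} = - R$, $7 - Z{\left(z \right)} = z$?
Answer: $9999755955$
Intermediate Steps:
$Z{\left(z \right)} = 7 - z$
$\left(-106119 + \left(-22\right) 8 u{\left(-3 \right)}\right) \left(Z{\left(447 \right)} - 93325\right) = \left(-106119 + \left(-22\right) 8 \left(\left(-1\right) \left(-3\right)\right)\right) \left(\left(7 - 447\right) - 93325\right) = \left(-106119 - 528\right) \left(\left(7 - 447\right) - 93325\right) = \left(-106119 - 528\right) \left(-440 - 93325\right) = \left(-106647\right) \left(-93765\right) = 9999755955$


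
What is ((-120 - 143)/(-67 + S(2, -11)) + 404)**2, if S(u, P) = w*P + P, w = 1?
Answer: 1311815961/7921 ≈ 1.6561e+5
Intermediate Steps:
S(u, P) = 2*P (S(u, P) = 1*P + P = P + P = 2*P)
((-120 - 143)/(-67 + S(2, -11)) + 404)**2 = ((-120 - 143)/(-67 + 2*(-11)) + 404)**2 = (-263/(-67 - 22) + 404)**2 = (-263/(-89) + 404)**2 = (-263*(-1/89) + 404)**2 = (263/89 + 404)**2 = (36219/89)**2 = 1311815961/7921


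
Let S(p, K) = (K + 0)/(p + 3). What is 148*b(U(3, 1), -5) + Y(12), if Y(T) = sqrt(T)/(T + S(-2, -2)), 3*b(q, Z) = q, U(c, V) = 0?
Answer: sqrt(3)/5 ≈ 0.34641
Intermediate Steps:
S(p, K) = K/(3 + p)
b(q, Z) = q/3
Y(T) = sqrt(T)/(-2 + T) (Y(T) = sqrt(T)/(T - 2/(3 - 2)) = sqrt(T)/(T - 2/1) = sqrt(T)/(T - 2*1) = sqrt(T)/(T - 2) = sqrt(T)/(-2 + T))
148*b(U(3, 1), -5) + Y(12) = 148*((1/3)*0) + sqrt(12)/(-2 + 12) = 148*0 + (2*sqrt(3))/10 = 0 + (2*sqrt(3))*(1/10) = 0 + sqrt(3)/5 = sqrt(3)/5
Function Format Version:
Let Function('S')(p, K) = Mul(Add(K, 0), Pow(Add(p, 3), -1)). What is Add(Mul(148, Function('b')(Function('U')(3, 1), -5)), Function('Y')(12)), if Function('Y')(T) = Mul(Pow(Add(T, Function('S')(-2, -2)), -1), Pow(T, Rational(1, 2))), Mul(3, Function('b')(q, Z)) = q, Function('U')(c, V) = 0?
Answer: Mul(Rational(1, 5), Pow(3, Rational(1, 2))) ≈ 0.34641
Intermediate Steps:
Function('S')(p, K) = Mul(K, Pow(Add(3, p), -1))
Function('b')(q, Z) = Mul(Rational(1, 3), q)
Function('Y')(T) = Mul(Pow(T, Rational(1, 2)), Pow(Add(-2, T), -1)) (Function('Y')(T) = Mul(Pow(Add(T, Mul(-2, Pow(Add(3, -2), -1))), -1), Pow(T, Rational(1, 2))) = Mul(Pow(Add(T, Mul(-2, Pow(1, -1))), -1), Pow(T, Rational(1, 2))) = Mul(Pow(Add(T, Mul(-2, 1)), -1), Pow(T, Rational(1, 2))) = Mul(Pow(Add(T, -2), -1), Pow(T, Rational(1, 2))) = Mul(Pow(Add(-2, T), -1), Pow(T, Rational(1, 2))) = Mul(Pow(T, Rational(1, 2)), Pow(Add(-2, T), -1)))
Add(Mul(148, Function('b')(Function('U')(3, 1), -5)), Function('Y')(12)) = Add(Mul(148, Mul(Rational(1, 3), 0)), Mul(Pow(12, Rational(1, 2)), Pow(Add(-2, 12), -1))) = Add(Mul(148, 0), Mul(Mul(2, Pow(3, Rational(1, 2))), Pow(10, -1))) = Add(0, Mul(Mul(2, Pow(3, Rational(1, 2))), Rational(1, 10))) = Add(0, Mul(Rational(1, 5), Pow(3, Rational(1, 2)))) = Mul(Rational(1, 5), Pow(3, Rational(1, 2)))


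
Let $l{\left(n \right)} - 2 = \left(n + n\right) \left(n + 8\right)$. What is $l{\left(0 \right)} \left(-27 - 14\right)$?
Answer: $-82$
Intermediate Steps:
$l{\left(n \right)} = 2 + 2 n \left(8 + n\right)$ ($l{\left(n \right)} = 2 + \left(n + n\right) \left(n + 8\right) = 2 + 2 n \left(8 + n\right)$)
$l{\left(0 \right)} \left(-27 - 14\right) = \left(2 + 2 \cdot 0^{2} + 16 \cdot 0\right) \left(-27 - 14\right) = \left(2 + 2 \cdot 0 + 0\right) \left(-41\right) = \left(2 + 0 + 0\right) \left(-41\right) = 2 \left(-41\right) = -82$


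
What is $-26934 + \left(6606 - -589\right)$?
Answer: $-19739$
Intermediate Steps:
$-26934 + \left(6606 - -589\right) = -26934 + \left(6606 + 589\right) = -26934 + 7195 = -19739$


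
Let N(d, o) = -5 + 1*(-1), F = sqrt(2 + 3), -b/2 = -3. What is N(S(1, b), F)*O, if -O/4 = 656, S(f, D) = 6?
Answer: 15744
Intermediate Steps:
b = 6 (b = -2*(-3) = 6)
O = -2624 (O = -4*656 = -2624)
F = sqrt(5) ≈ 2.2361
N(d, o) = -6 (N(d, o) = -5 - 1 = -6)
N(S(1, b), F)*O = -6*(-2624) = 15744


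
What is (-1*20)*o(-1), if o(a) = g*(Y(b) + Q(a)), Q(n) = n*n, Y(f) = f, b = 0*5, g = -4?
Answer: 80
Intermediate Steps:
b = 0
Q(n) = n**2
o(a) = -4*a**2 (o(a) = -4*(0 + a**2) = -4*a**2)
(-1*20)*o(-1) = (-1*20)*(-4*(-1)**2) = -(-80) = -20*(-4) = 80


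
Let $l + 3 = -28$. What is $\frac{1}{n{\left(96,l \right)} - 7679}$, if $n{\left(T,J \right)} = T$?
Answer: $- \frac{1}{7583} \approx -0.00013187$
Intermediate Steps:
$l = -31$ ($l = -3 - 28 = -31$)
$\frac{1}{n{\left(96,l \right)} - 7679} = \frac{1}{96 - 7679} = \frac{1}{-7583} = - \frac{1}{7583}$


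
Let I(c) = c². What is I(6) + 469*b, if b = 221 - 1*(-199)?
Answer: 197016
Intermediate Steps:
b = 420 (b = 221 + 199 = 420)
I(6) + 469*b = 6² + 469*420 = 36 + 196980 = 197016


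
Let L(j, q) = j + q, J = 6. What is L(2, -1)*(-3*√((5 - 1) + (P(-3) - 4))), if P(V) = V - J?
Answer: -9*I ≈ -9.0*I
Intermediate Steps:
P(V) = -6 + V (P(V) = V - 1*6 = V - 6 = -6 + V)
L(2, -1)*(-3*√((5 - 1) + (P(-3) - 4))) = (2 - 1)*(-3*√((5 - 1) + ((-6 - 3) - 4))) = 1*(-3*√(4 + (-9 - 4))) = 1*(-3*√(4 - 13)) = 1*(-9*I) = -9*I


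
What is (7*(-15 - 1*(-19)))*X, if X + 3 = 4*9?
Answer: 924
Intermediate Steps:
X = 33 (X = -3 + 4*9 = -3 + 36 = 33)
(7*(-15 - 1*(-19)))*X = (7*(-15 - 1*(-19)))*33 = (7*(-15 + 19))*33 = (7*4)*33 = 28*33 = 924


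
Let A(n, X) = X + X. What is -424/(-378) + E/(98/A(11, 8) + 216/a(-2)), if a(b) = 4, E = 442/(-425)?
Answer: 193076/174825 ≈ 1.1044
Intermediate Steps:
E = -26/25 (E = 442*(-1/425) = -26/25 ≈ -1.0400)
A(n, X) = 2*X
-424/(-378) + E/(98/A(11, 8) + 216/a(-2)) = -424/(-378) - 26/(25*(98/((2*8)) + 216/4)) = -424*(-1/378) - 26/(25*(98/16 + 216*(¼))) = 212/189 - 26/(25*(98*(1/16) + 54)) = 212/189 - 26/(25*(49/8 + 54)) = 212/189 - 26/(25*481/8) = 212/189 - 26/25*8/481 = 212/189 - 16/925 = 193076/174825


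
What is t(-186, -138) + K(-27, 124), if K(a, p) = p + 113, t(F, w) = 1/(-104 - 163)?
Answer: 63278/267 ≈ 237.00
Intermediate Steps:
t(F, w) = -1/267 (t(F, w) = 1/(-267) = -1/267)
K(a, p) = 113 + p
t(-186, -138) + K(-27, 124) = -1/267 + (113 + 124) = -1/267 + 237 = 63278/267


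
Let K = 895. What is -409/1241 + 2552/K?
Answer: 2800977/1110695 ≈ 2.5218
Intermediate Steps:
-409/1241 + 2552/K = -409/1241 + 2552/895 = 2800977/1110695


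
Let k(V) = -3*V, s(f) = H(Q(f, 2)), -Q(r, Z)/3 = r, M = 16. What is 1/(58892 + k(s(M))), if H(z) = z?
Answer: 1/59036 ≈ 1.6939e-5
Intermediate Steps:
Q(r, Z) = -3*r
s(f) = -3*f
1/(58892 + k(s(M))) = 1/(58892 - (-9)*16) = 1/(58892 - 3*(-48)) = 1/(58892 + 144) = 1/59036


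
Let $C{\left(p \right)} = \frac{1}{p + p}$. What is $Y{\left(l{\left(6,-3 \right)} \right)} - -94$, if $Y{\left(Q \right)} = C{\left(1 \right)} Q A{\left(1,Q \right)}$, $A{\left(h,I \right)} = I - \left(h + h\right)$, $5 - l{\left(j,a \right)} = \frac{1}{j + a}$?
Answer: $\frac{902}{9} \approx 100.22$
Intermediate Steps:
$l{\left(j,a \right)} = 5 - \frac{1}{a + j}$ ($l{\left(j,a \right)} = 5 - \frac{1}{j + a} = 5 - \frac{1}{a + j}$)
$A{\left(h,I \right)} = I - 2 h$
$C{\left(p \right)} = \frac{1}{2 p}$
$Y{\left(Q \right)} = \frac{Q \left(-2 + Q\right)}{2}$ ($Y{\left(Q \right)} = \frac{1}{2 \cdot 1} Q \left(Q - 2\right) = \frac{1}{2} \cdot 1 Q \left(Q - 2\right) = \frac{Q}{2} \left(-2 + Q\right) = \frac{Q \left(-2 + Q\right)}{2}$)
$Y{\left(l{\left(6,-3 \right)} \right)} - -94 = \frac{\frac{-1 + 5 \left(-3\right) + 5 \cdot 6}{-3 + 6} \left(-2 + \frac{-1 + 5 \left(-3\right) + 5 \cdot 6}{-3 + 6}\right)}{2} - -94 = \frac{\frac{-1 - 15 + 30}{3} \left(-2 + \frac{-1 - 15 + 30}{3}\right)}{2} + 94 = \frac{\frac{1}{3} \cdot 14 \left(-2 + \frac{1}{3} \cdot 14\right)}{2} + 94 = \frac{1}{2} \cdot \frac{14}{3} \left(-2 + \frac{14}{3}\right) + 94 = \frac{1}{2} \cdot \frac{14}{3} \cdot \frac{8}{3} + 94 = \frac{56}{9} + 94 = \frac{902}{9}$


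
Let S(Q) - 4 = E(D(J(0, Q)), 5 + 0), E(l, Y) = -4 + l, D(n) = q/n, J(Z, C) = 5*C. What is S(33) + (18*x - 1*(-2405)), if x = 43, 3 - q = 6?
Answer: 174844/55 ≈ 3179.0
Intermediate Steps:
q = -3 (q = 3 - 1*6 = 3 - 6 = -3)
D(n) = -3/n
S(Q) = -3/(5*Q) (S(Q) = 4 + (-4 - 3*1/(5*Q)) = 4 + (-4 - 3/(5*Q)) = -3/(5*Q))
S(33) + (18*x - 1*(-2405)) = -⅗/33 + (18*43 - 1*(-2405)) = -⅗*1/33 + (774 + 2405) = -1/55 + 3179 = 174844/55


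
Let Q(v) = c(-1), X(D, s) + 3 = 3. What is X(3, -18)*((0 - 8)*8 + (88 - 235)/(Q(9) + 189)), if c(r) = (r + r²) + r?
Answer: 0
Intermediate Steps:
X(D, s) = 0 (X(D, s) = -3 + 3 = 0)
c(r) = r² + 2*r
Q(v) = -1 (Q(v) = -(2 - 1) = -1*1 = -1)
X(3, -18)*((0 - 8)*8 + (88 - 235)/(Q(9) + 189)) = 0*((0 - 8)*8 + (88 - 235)/(-1 + 189)) = 0*(-8*8 - 147/188) = 0*(-64 - 147*1/188) = 0*(-64 - 147/188) = 0*(-12179/188) = 0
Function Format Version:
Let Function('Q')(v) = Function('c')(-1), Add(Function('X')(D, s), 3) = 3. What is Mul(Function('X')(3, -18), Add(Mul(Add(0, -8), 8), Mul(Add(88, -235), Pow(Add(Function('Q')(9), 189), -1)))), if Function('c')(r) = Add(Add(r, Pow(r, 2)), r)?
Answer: 0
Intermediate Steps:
Function('X')(D, s) = 0 (Function('X')(D, s) = Add(-3, 3) = 0)
Function('c')(r) = Add(Pow(r, 2), Mul(2, r))
Function('Q')(v) = -1 (Function('Q')(v) = Mul(-1, Add(2, -1)) = Mul(-1, 1) = -1)
Mul(Function('X')(3, -18), Add(Mul(Add(0, -8), 8), Mul(Add(88, -235), Pow(Add(Function('Q')(9), 189), -1)))) = Mul(0, Add(Mul(Add(0, -8), 8), Mul(Add(88, -235), Pow(Add(-1, 189), -1)))) = Mul(0, Add(Mul(-8, 8), Mul(-147, Pow(188, -1)))) = Mul(0, Add(-64, Mul(-147, Rational(1, 188)))) = Mul(0, Add(-64, Rational(-147, 188))) = Mul(0, Rational(-12179, 188)) = 0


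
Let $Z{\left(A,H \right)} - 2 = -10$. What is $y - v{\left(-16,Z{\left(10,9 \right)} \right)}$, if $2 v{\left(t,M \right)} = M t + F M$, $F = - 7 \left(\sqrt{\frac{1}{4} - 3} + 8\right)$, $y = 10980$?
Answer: $10692 - 14 i \sqrt{11} \approx 10692.0 - 46.433 i$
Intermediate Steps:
$Z{\left(A,H \right)} = -8$ ($Z{\left(A,H \right)} = 2 - 10 = -8$)
$F = -56 - \frac{7 i \sqrt{11}}{2}$ ($F = - 7 \left(\sqrt{\frac{1}{4} - 3} + 8\right) = - 7 \left(\sqrt{- \frac{11}{4}} + 8\right) = - 7 \left(\frac{i \sqrt{11}}{2} + 8\right) = - 7 \left(8 + \frac{i \sqrt{11}}{2}\right) = -56 - \frac{7 i \sqrt{11}}{2} \approx -56.0 - 11.608 i$)
$v{\left(t,M \right)} = \frac{M t}{2} + \frac{M \left(-56 - \frac{7 i \sqrt{11}}{2}\right)}{2}$ ($v{\left(t,M \right)} = \frac{M t + \left(-56 - \frac{7 i \sqrt{11}}{2}\right) M}{2} = \frac{M t + M \left(-56 - \frac{7 i \sqrt{11}}{2}\right)}{2} = \frac{M t}{2} + \frac{M \left(-56 - \frac{7 i \sqrt{11}}{2}\right)}{2}$)
$y - v{\left(-16,Z{\left(10,9 \right)} \right)} = 10980 - \frac{1}{4} \left(-8\right) \left(-112 + 2 \left(-16\right) - 7 i \sqrt{11}\right) = 10980 - \frac{1}{4} \left(-8\right) \left(-112 - 32 - 7 i \sqrt{11}\right) = 10980 - \frac{1}{4} \left(-8\right) \left(-144 - 7 i \sqrt{11}\right) = 10980 - \left(288 + 14 i \sqrt{11}\right) = 10692 - 14 i \sqrt{11}$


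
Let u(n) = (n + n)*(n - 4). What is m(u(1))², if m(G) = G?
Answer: 36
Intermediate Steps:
u(n) = 2*n*(-4 + n) (u(n) = (2*n)*(-4 + n) = 2*n*(-4 + n))
m(u(1))² = (2*1*(-4 + 1))² = (2*1*(-3))² = (-6)² = 36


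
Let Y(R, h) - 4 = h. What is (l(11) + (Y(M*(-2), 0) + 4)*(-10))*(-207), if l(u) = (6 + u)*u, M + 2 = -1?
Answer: -22149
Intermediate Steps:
M = -3 (M = -2 - 1 = -3)
Y(R, h) = 4 + h
l(u) = u*(6 + u)
(l(11) + (Y(M*(-2), 0) + 4)*(-10))*(-207) = (11*(6 + 11) + ((4 + 0) + 4)*(-10))*(-207) = (11*17 + (4 + 4)*(-10))*(-207) = (187 + 8*(-10))*(-207) = (187 - 80)*(-207) = 107*(-207) = -22149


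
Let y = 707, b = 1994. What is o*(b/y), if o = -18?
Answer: -35892/707 ≈ -50.767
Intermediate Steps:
o*(b/y) = -35892/707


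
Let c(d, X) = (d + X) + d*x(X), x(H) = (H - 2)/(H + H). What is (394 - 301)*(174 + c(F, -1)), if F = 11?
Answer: 37293/2 ≈ 18647.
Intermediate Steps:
x(H) = (-2 + H)/(2*H) (x(H) = (-2 + H)/((2*H)) = (-2 + H)*(1/(2*H)) = (-2 + H)/(2*H))
c(d, X) = X + d + d*(-2 + X)/(2*X) (c(d, X) = (d + X) + d*((-2 + X)/(2*X)) = (X + d) + d*(-2 + X)/(2*X) = X + d + d*(-2 + X)/(2*X))
(394 - 301)*(174 + c(F, -1)) = (394 - 301)*(174 + (-1 + (3/2)*11 - 1*11/(-1))) = 93*(174 + (-1 + 33/2 - 1*11*(-1))) = 93*(174 + (-1 + 33/2 + 11)) = 93*(174 + 53/2) = 93*(401/2) = 37293/2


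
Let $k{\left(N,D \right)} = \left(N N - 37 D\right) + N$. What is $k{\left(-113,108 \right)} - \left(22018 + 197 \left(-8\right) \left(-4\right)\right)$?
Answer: $-19662$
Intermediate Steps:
$k{\left(N,D \right)} = N + N^{2} - 37 D$ ($k{\left(N,D \right)} = \left(N^{2} - 37 D\right) + N = N + N^{2} - 37 D$)
$k{\left(-113,108 \right)} - \left(22018 + 197 \left(-8\right) \left(-4\right)\right) = \left(-113 + \left(-113\right)^{2} - 3996\right) - \left(22018 + 197 \left(-8\right) \left(-4\right)\right) = \left(-113 + 12769 - 3996\right) - \left(22018 - -6304\right) = 8660 - \left(22018 + 6304\right) = 8660 - 28322 = -19662$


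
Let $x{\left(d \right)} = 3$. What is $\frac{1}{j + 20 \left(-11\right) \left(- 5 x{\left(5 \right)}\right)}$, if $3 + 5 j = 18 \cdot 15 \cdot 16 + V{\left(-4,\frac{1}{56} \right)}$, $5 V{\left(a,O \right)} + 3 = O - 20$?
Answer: $\frac{1400}{5827473} \approx 0.00024024$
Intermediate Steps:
$V{\left(a,O \right)} = - \frac{23}{5} + \frac{O}{5}$ ($V{\left(a,O \right)} = - \frac{3}{5} + \frac{O - 20}{5} = - \frac{3}{5} + \frac{-20 + O}{5} = - \frac{3}{5} + \left(-4 + \frac{O}{5}\right) = - \frac{23}{5} + \frac{O}{5}$)
$j = \frac{1207473}{1400}$ ($j = - \frac{3}{5} + \frac{18 \cdot 15 \cdot 16 - \left(\frac{23}{5} - \frac{1}{5 \cdot 56}\right)}{5} = - \frac{3}{5} + \frac{270 \cdot 16 + \left(- \frac{23}{5} + \frac{1}{5} \cdot \frac{1}{56}\right)}{5} = - \frac{3}{5} + \frac{4320 + \left(- \frac{23}{5} + \frac{1}{280}\right)}{5} = - \frac{3}{5} + \frac{4320 - \frac{1287}{280}}{5} = - \frac{3}{5} + \frac{1}{5} \cdot \frac{1208313}{280} = - \frac{3}{5} + \frac{1208313}{1400} = \frac{1207473}{1400} \approx 862.48$)
$\frac{1}{j + 20 \left(-11\right) \left(- 5 x{\left(5 \right)}\right)} = \frac{1}{\frac{1207473}{1400} + 20 \left(-11\right) \left(\left(-5\right) 3\right)} = \frac{1}{\frac{1207473}{1400} - -3300} = \frac{1}{\frac{1207473}{1400} + 3300} = \frac{1}{\frac{5827473}{1400}} = \frac{1400}{5827473}$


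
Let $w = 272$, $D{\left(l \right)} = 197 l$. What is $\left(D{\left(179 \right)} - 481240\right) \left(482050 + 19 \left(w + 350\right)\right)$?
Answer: $-220253769036$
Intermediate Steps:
$\left(D{\left(179 \right)} - 481240\right) \left(482050 + 19 \left(w + 350\right)\right) = \left(197 \cdot 179 - 481240\right) \left(482050 + 19 \left(272 + 350\right)\right) = \left(35263 - 481240\right) \left(482050 + 19 \cdot 622\right) = - 445977 \left(482050 + 11818\right) = \left(-445977\right) 493868 = -220253769036$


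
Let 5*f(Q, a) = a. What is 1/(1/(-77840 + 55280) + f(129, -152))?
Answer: -4512/137165 ≈ -0.032895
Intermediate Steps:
f(Q, a) = a/5
1/(1/(-77840 + 55280) + f(129, -152)) = 1/(1/(-77840 + 55280) + (⅕)*(-152)) = 1/(1/(-22560) - 152/5) = 1/(-1/22560 - 152/5) = 1/(-137165/4512) = -4512/137165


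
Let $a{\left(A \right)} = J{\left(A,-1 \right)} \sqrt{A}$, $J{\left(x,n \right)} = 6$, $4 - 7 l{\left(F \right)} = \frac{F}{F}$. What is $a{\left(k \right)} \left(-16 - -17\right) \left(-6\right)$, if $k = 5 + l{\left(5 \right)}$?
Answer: $- \frac{36 \sqrt{266}}{7} \approx -83.877$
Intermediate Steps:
$l{\left(F \right)} = \frac{3}{7}$ ($l{\left(F \right)} = \frac{4}{7} - \frac{F \frac{1}{F}}{7} = \frac{4}{7} - \frac{1}{7} = \frac{3}{7}$)
$k = \frac{38}{7}$ ($k = 5 + \frac{3}{7} = \frac{38}{7} \approx 5.4286$)
$a{\left(A \right)} = 6 \sqrt{A}$
$a{\left(k \right)} \left(-16 - -17\right) \left(-6\right) = 6 \sqrt{\frac{38}{7}} \left(-16 - -17\right) \left(-6\right) = 6 \frac{\sqrt{266}}{7} \left(-16 + 17\right) \left(-6\right) = \frac{6 \sqrt{266}}{7} \cdot 1 \left(-6\right) = \frac{6 \sqrt{266}}{7} \left(-6\right) = - \frac{36 \sqrt{266}}{7}$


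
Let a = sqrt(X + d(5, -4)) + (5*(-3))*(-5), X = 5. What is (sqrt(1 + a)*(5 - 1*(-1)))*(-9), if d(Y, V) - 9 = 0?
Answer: -54*sqrt(76 + sqrt(14)) ≈ -482.21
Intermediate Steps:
d(Y, V) = 9 (d(Y, V) = 9 + 0 = 9)
a = 75 + sqrt(14) (a = sqrt(5 + 9) + (5*(-3))*(-5) = sqrt(14) - 15*(-5) = sqrt(14) + 75 = 75 + sqrt(14) ≈ 78.742)
(sqrt(1 + a)*(5 - 1*(-1)))*(-9) = (sqrt(1 + (75 + sqrt(14)))*(5 - 1*(-1)))*(-9) = (sqrt(76 + sqrt(14))*(5 + 1))*(-9) = (sqrt(76 + sqrt(14))*6)*(-9) = (6*sqrt(76 + sqrt(14)))*(-9) = -54*sqrt(76 + sqrt(14))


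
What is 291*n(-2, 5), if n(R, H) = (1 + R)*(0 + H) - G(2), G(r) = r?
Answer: -2037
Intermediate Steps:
n(R, H) = -2 + H*(1 + R) (n(R, H) = (1 + R)*(0 + H) - 1*2 = (1 + R)*H - 2 = H*(1 + R) - 2 = -2 + H*(1 + R))
291*n(-2, 5) = 291*(-2 + 5 + 5*(-2)) = 291*(-2 + 5 - 10) = 291*(-7) = -2037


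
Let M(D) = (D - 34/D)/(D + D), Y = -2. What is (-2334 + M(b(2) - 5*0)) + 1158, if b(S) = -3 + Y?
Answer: -58809/50 ≈ -1176.2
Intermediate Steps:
b(S) = -5 (b(S) = -3 - 2 = -5)
M(D) = (D - 34/D)/(2*D) (M(D) = (D - 34/D)/((2*D)) = (D - 34/D)*(1/(2*D)) = (D - 34/D)/(2*D))
(-2334 + M(b(2) - 5*0)) + 1158 = (-2334 + (1/2 - 17/(-5 - 5*0)**2)) + 1158 = (-2334 + (1/2 - 17/(-5 + 0)**2)) + 1158 = (-2334 + (1/2 - 17/(-5)**2)) + 1158 = (-2334 + (1/2 - 17*1/25)) + 1158 = (-2334 + (1/2 - 17/25)) + 1158 = (-2334 - 9/50) + 1158 = -116709/50 + 1158 = -58809/50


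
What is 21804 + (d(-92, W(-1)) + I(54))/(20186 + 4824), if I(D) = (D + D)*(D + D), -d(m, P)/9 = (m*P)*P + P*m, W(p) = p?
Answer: 272664852/12505 ≈ 21804.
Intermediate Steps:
d(m, P) = -9*P*m - 9*m*P**2 (d(m, P) = -9*((m*P)*P + P*m) = -9*((P*m)*P + P*m) = -9*(m*P**2 + P*m) = -9*(P*m + m*P**2) = -9*P*m - 9*m*P**2)
I(D) = 4*D**2 (I(D) = (2*D)*(2*D) = 4*D**2)
21804 + (d(-92, W(-1)) + I(54))/(20186 + 4824) = 21804 + (-9*(-1)*(-92)*(1 - 1) + 4*54**2)/(20186 + 4824) = 21804 + (-9*(-1)*(-92)*0 + 4*2916)/25010 = 21804 + (0 + 11664)*(1/25010) = 21804 + 11664*(1/25010) = 21804 + 5832/12505 = 272664852/12505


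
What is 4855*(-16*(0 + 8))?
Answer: -621440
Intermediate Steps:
4855*(-16*(0 + 8)) = 4855*(-16*8) = 4855*(-128) = -621440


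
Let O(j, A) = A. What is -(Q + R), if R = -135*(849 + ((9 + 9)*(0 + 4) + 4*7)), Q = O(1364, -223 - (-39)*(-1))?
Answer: 128377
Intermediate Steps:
Q = -262 (Q = -223 - (-39)*(-1) = -223 - 1*39 = -223 - 39 = -262)
R = -128115 (R = -135*(849 + (18*4 + 28)) = -135*(849 + (72 + 28)) = -135*(849 + 100) = -135*949 = -128115)
-(Q + R) = -(-262 - 128115) = -1*(-128377) = 128377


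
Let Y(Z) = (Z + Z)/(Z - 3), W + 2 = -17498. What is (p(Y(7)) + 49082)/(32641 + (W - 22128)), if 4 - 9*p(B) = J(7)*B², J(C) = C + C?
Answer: -883141/125766 ≈ -7.0221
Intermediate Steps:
W = -17500 (W = -2 - 17498 = -17500)
J(C) = 2*C
Y(Z) = 2*Z/(-3 + Z) (Y(Z) = (2*Z)/(-3 + Z) = 2*Z/(-3 + Z))
p(B) = 4/9 - 14*B²/9 (p(B) = 4/9 - 2*7*B²/9 = 4/9 - 14*B²/9)
(p(Y(7)) + 49082)/(32641 + (W - 22128)) = ((4/9 - 14*196/(-3 + 7)²/9) + 49082)/(32641 + (-17500 - 22128)) = ((4/9 - 14*(2*7/4)²/9) + 49082)/(32641 - 39628) = ((4/9 - 14*(2*7*(¼))²/9) + 49082)/(-6987) = ((4/9 - 14*(7/2)²/9) + 49082)*(-1/6987) = ((4/9 - 14/9*49/4) + 49082)*(-1/6987) = ((4/9 - 343/18) + 49082)*(-1/6987) = (-335/18 + 49082)*(-1/6987) = (883141/18)*(-1/6987) = -883141/125766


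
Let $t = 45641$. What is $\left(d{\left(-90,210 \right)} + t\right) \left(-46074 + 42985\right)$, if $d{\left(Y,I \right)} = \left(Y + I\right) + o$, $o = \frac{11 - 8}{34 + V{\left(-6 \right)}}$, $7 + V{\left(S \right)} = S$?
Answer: $- \frac{989493192}{7} \approx -1.4136 \cdot 10^{8}$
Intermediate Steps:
$V{\left(S \right)} = -7 + S$
$o = \frac{1}{7}$ ($o = \frac{11 - 8}{34 - 13} = \frac{3}{34 - 13} = \frac{3}{21} = 3 \cdot \frac{1}{21} = \frac{1}{7} \approx 0.14286$)
$d{\left(Y,I \right)} = \frac{1}{7} + I + Y$ ($d{\left(Y,I \right)} = \left(Y + I\right) + \frac{1}{7} = \left(I + Y\right) + \frac{1}{7} = \frac{1}{7} + I + Y$)
$\left(d{\left(-90,210 \right)} + t\right) \left(-46074 + 42985\right) = \left(\left(\frac{1}{7} + 210 - 90\right) + 45641\right) \left(-46074 + 42985\right) = \left(\frac{841}{7} + 45641\right) \left(-3089\right) = \frac{320328}{7} \left(-3089\right) = - \frac{989493192}{7}$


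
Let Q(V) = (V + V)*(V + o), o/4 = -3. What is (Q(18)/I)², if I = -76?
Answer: 2916/361 ≈ 8.0776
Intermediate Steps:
o = -12 (o = 4*(-3) = -12)
Q(V) = 2*V*(-12 + V) (Q(V) = (V + V)*(V - 12) = (2*V)*(-12 + V) = 2*V*(-12 + V))
(Q(18)/I)² = ((2*18*(-12 + 18))/(-76))² = ((2*18*6)*(-1/76))² = (216*(-1/76))² = (-54/19)² = 2916/361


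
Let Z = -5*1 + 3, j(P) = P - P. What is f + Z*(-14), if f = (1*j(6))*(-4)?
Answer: 28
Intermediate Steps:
j(P) = 0
f = 0 (f = (1*0)*(-4) = 0*(-4) = 0)
Z = -2 (Z = -5 + 3 = -2)
f + Z*(-14) = 0 - 2*(-14) = 0 + 28 = 28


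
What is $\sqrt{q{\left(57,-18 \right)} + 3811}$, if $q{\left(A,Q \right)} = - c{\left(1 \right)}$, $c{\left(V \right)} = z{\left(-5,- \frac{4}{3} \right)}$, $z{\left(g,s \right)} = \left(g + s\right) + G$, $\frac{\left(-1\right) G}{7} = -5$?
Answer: $\frac{\sqrt{34041}}{3} \approx 61.501$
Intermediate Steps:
$G = 35$ ($G = \left(-7\right) \left(-5\right) = 35$)
$z{\left(g,s \right)} = 35 + g + s$ ($z{\left(g,s \right)} = \left(g + s\right) + 35 = 35 + g + s$)
$c{\left(V \right)} = \frac{86}{3}$ ($c{\left(V \right)} = 35 - 5 - \frac{4}{3} = \frac{86}{3}$)
$q{\left(A,Q \right)} = - \frac{86}{3}$ ($q{\left(A,Q \right)} = \left(-1\right) \frac{86}{3} = - \frac{86}{3}$)
$\sqrt{q{\left(57,-18 \right)} + 3811} = \sqrt{- \frac{86}{3} + 3811} = \sqrt{\frac{11347}{3}} = \frac{\sqrt{34041}}{3}$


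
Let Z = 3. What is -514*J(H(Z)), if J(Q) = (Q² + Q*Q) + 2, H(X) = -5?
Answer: -26728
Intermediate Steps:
J(Q) = 2 + 2*Q² (J(Q) = (Q² + Q²) + 2 = 2*Q² + 2 = 2 + 2*Q²)
-514*J(H(Z)) = -514*(2 + 2*(-5)²) = -514*(2 + 2*25) = -514*(2 + 50) = -514*52 = -26728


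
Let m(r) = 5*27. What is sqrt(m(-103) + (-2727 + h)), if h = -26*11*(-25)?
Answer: sqrt(4558) ≈ 67.513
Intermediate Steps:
m(r) = 135
h = 7150 (h = -286*(-25) = 7150)
sqrt(m(-103) + (-2727 + h)) = sqrt(135 + (-2727 + 7150)) = sqrt(135 + 4423) = sqrt(4558)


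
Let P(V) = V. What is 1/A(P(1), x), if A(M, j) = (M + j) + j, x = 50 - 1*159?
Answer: -1/217 ≈ -0.0046083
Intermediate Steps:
x = -109 (x = 50 - 159 = -109)
A(M, j) = M + 2*j
1/A(P(1), x) = 1/(1 + 2*(-109)) = 1/(1 - 218) = 1/(-217) = -1/217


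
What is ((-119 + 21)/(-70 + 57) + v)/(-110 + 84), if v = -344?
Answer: 2187/169 ≈ 12.941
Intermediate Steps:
((-119 + 21)/(-70 + 57) + v)/(-110 + 84) = ((-119 + 21)/(-70 + 57) - 344)/(-110 + 84) = (-98/(-13) - 344)/(-26) = (-98*(-1/13) - 344)*(-1/26) = (98/13 - 344)*(-1/26) = -4374/13*(-1/26) = 2187/169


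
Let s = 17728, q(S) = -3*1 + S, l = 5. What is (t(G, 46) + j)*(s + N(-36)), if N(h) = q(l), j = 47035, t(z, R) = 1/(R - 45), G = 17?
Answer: 833948280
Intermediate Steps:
t(z, R) = 1/(-45 + R)
q(S) = -3 + S
N(h) = 2 (N(h) = -3 + 5 = 2)
(t(G, 46) + j)*(s + N(-36)) = (1/(-45 + 46) + 47035)*(17728 + 2) = (1/1 + 47035)*17730 = (1 + 47035)*17730 = 47036*17730 = 833948280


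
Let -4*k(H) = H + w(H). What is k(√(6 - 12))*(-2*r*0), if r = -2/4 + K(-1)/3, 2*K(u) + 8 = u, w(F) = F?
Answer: 0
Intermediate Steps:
K(u) = -4 + u/2
k(H) = -H/2 (k(H) = -(H + H)/4 = -H/2)
r = -2 (r = -2/4 + (-4 + (½)*(-1))/3 = -2*¼ + (-4 - ½)*(⅓) = -½ - 9/2*⅓ = -½ - 3/2 = -2)
k(√(6 - 12))*(-2*r*0) = (-√(6 - 12)/2)*(-2*(-2)*0) = (-I*√6/2)*(4*0) = -I*√6/2*0 = 0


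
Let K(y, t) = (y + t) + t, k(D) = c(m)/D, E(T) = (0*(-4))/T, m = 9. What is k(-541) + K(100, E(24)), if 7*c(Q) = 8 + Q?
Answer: 378683/3787 ≈ 99.995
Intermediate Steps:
c(Q) = 8/7 + Q/7 (c(Q) = (8 + Q)/7 = 8/7 + Q/7)
E(T) = 0 (E(T) = 0/T = 0)
k(D) = 17/(7*D) (k(D) = (8/7 + (⅐)*9)/D = (8/7 + 9/7)/D = 17/(7*D))
K(y, t) = y + 2*t (K(y, t) = (t + y) + t = y + 2*t)
k(-541) + K(100, E(24)) = (17/7)/(-541) + (100 + 2*0) = (17/7)*(-1/541) + (100 + 0) = -17/3787 + 100 = 378683/3787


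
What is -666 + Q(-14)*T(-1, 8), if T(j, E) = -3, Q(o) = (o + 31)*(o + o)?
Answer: 762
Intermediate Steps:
Q(o) = 2*o*(31 + o) (Q(o) = (31 + o)*(2*o) = 2*o*(31 + o))
-666 + Q(-14)*T(-1, 8) = -666 + (2*(-14)*(31 - 14))*(-3) = -666 + (2*(-14)*17)*(-3) = -666 - 476*(-3) = -666 + 1428 = 762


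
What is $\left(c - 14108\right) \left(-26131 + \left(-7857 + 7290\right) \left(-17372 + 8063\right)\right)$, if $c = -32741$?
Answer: $-246054321128$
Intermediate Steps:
$\left(c - 14108\right) \left(-26131 + \left(-7857 + 7290\right) \left(-17372 + 8063\right)\right) = \left(-32741 - 14108\right) \left(-26131 + \left(-7857 + 7290\right) \left(-17372 + 8063\right)\right) = - 46849 \left(-26131 - -5278203\right) = - 46849 \left(-26131 + 5278203\right) = \left(-46849\right) 5252072 = -246054321128$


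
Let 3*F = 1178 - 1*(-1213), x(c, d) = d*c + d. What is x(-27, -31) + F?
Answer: 1603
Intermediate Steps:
x(c, d) = d + c*d (x(c, d) = c*d + d = d + c*d)
F = 797 (F = (1178 - 1*(-1213))/3 = (1178 + 1213)/3 = (1/3)*2391 = 797)
x(-27, -31) + F = -31*(1 - 27) + 797 = -31*(-26) + 797 = 806 + 797 = 1603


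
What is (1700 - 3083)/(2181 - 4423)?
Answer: 1383/2242 ≈ 0.61686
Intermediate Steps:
(1700 - 3083)/(2181 - 4423) = -1383/(-2242) = -1383*(-1/2242) = 1383/2242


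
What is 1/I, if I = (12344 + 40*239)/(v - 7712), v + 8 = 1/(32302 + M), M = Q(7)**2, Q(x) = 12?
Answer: -250483119/710697184 ≈ -0.35245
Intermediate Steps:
M = 144 (M = 12**2 = 144)
v = -259567/32446 (v = -8 + 1/(32302 + 144) = -8 + 1/32446 = -259567/32446 ≈ -8.0000)
I = -710697184/250483119 (I = (12344 + 40*239)/(-259567/32446 - 7712) = (12344 + 9560)/(-250483119/32446) = 21904*(-32446/250483119) = -710697184/250483119 ≈ -2.8373)
1/I = 1/(-710697184/250483119) = -250483119/710697184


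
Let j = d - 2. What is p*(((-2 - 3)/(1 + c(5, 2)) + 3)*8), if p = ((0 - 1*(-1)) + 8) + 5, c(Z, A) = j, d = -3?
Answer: 476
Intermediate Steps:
j = -5 (j = -3 - 2 = -5)
c(Z, A) = -5
p = 14 (p = ((0 + 1) + 8) + 5 = (1 + 8) + 5 = 9 + 5 = 14)
p*(((-2 - 3)/(1 + c(5, 2)) + 3)*8) = 14*(((-2 - 3)/(1 - 5) + 3)*8) = 14*((-5/(-4) + 3)*8) = 14*((-5*(-¼) + 3)*8) = 14*((5/4 + 3)*8) = 14*((17/4)*8) = 14*34 = 476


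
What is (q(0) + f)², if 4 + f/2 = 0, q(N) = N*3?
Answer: 64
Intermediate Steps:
q(N) = 3*N
f = -8 (f = -8 + 2*0 = -8 + 0 = -8)
(q(0) + f)² = (3*0 - 8)² = (0 - 8)² = (-8)² = 64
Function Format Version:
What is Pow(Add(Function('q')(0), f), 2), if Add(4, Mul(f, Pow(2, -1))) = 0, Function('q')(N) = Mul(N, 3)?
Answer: 64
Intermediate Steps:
Function('q')(N) = Mul(3, N)
f = -8 (f = Add(-8, Mul(2, 0)) = Add(-8, 0) = -8)
Pow(Add(Function('q')(0), f), 2) = Pow(Add(Mul(3, 0), -8), 2) = Pow(Add(0, -8), 2) = Pow(-8, 2) = 64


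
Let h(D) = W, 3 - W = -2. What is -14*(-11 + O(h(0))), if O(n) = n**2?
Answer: -196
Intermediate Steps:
W = 5 (W = 3 - 1*(-2) = 3 + 2 = 5)
h(D) = 5
-14*(-11 + O(h(0))) = -14*(-11 + 5**2) = -14*(-11 + 25) = -14*14 = -196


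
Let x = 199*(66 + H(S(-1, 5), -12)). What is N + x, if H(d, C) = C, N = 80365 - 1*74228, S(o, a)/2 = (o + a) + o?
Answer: 16883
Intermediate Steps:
S(o, a) = 2*a + 4*o (S(o, a) = 2*((o + a) + o) = 2*((a + o) + o) = 2*(a + 2*o) = 2*a + 4*o)
N = 6137 (N = 80365 - 74228 = 6137)
x = 10746 (x = 199*(66 - 12) = 199*54 = 10746)
N + x = 6137 + 10746 = 16883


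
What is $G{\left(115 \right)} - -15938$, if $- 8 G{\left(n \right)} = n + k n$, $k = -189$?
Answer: $\frac{37281}{2} \approx 18641.0$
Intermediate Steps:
$G{\left(n \right)} = \frac{47 n}{2}$ ($G{\left(n \right)} = - \frac{n - 189 n}{8} = - \frac{\left(-188\right) n}{8} = \frac{47 n}{2}$)
$G{\left(115 \right)} - -15938 = \frac{47}{2} \cdot 115 - -15938 = \frac{5405}{2} + 15938 = \frac{37281}{2}$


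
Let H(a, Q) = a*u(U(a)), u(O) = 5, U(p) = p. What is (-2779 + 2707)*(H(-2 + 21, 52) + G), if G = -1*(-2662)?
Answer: -198504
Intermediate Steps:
G = 2662
H(a, Q) = 5*a (H(a, Q) = a*5 = 5*a)
(-2779 + 2707)*(H(-2 + 21, 52) + G) = (-2779 + 2707)*(5*(-2 + 21) + 2662) = -72*(5*19 + 2662) = -72*(95 + 2662) = -72*2757 = -198504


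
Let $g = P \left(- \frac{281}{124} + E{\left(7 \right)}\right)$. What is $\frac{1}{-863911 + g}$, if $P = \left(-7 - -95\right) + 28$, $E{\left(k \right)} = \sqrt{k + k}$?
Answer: $- \frac{415235545}{358835617767538} - \frac{27869 \sqrt{14}}{179417808883769} \approx -1.1578 \cdot 10^{-6}$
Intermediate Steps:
$E{\left(k \right)} = \sqrt{2} \sqrt{k}$ ($E{\left(k \right)} = \sqrt{2 k} = \sqrt{2} \sqrt{k}$)
$P = 116$ ($P = \left(-7 + 95\right) + 28 = 88 + 28 = 116$)
$g = - \frac{8149}{31} + 116 \sqrt{14}$ ($g = 116 \left(- \frac{281}{124} + \sqrt{2} \sqrt{7}\right) = 116 \left(\left(-281\right) \frac{1}{124} + \sqrt{14}\right) = 116 \left(- \frac{281}{124} + \sqrt{14}\right) = - \frac{8149}{31} + 116 \sqrt{14} \approx 171.16$)
$\frac{1}{-863911 + g} = \frac{1}{-863911 - \left(\frac{8149}{31} - 116 \sqrt{14}\right)} = \frac{1}{- \frac{26789390}{31} + 116 \sqrt{14}}$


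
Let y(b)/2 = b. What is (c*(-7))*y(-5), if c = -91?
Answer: -6370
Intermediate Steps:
y(b) = 2*b
(c*(-7))*y(-5) = (-91*(-7))*(2*(-5)) = 637*(-10) = -6370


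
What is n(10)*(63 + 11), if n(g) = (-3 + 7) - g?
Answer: -444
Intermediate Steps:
n(g) = 4 - g
n(10)*(63 + 11) = (4 - 1*10)*(63 + 11) = (4 - 10)*74 = -6*74 = -444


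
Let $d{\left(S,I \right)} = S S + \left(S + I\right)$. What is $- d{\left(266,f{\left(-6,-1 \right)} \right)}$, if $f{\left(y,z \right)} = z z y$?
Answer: $-71016$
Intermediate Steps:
$f{\left(y,z \right)} = y z^{2}$ ($f{\left(y,z \right)} = z^{2} y = y z^{2}$)
$d{\left(S,I \right)} = I + S + S^{2}$ ($d{\left(S,I \right)} = S^{2} + \left(I + S\right) = I + S + S^{2}$)
$- d{\left(266,f{\left(-6,-1 \right)} \right)} = - (- 6 \left(-1\right)^{2} + 266 + 266^{2}) = - (\left(-6\right) 1 + 266 + 70756) = - (-6 + 266 + 70756) = \left(-1\right) 71016 = -71016$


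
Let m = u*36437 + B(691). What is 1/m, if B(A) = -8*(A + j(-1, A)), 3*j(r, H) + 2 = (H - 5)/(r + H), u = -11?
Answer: -1035/420553949 ≈ -2.4610e-6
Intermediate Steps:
j(r, H) = -⅔ + (-5 + H)/(3*(H + r)) (j(r, H) = -⅔ + ((H - 5)/(r + H))/3 = -⅔ + ((-5 + H)/(H + r))/3 = -⅔ + (-5 + H)/(3*(H + r)))
B(A) = -8*A - 8*(-3 - A)/(3*(-1 + A)) (B(A) = -8*(A + (-5 - A - 2*(-1))/(3*(A - 1))) = -8*(A + (-5 - A + 2)/(3*(-1 + A))) = -8*(A + (-3 - A)/(3*(-1 + A))) = -8*A - 8*(-3 - A)/(3*(-1 + A)))
m = -420553949/1035 (m = -11*36437 + 8*(3 - 3*691² + 4*691)/(3*(-1 + 691)) = -400807 + (8/3)*(3 - 3*477481 + 2764)/690 = -400807 + (8/3)*(1/690)*(3 - 1432443 + 2764) = -400807 + (8/3)*(1/690)*(-1429676) = -400807 - 5718704/1035 = -420553949/1035 ≈ -4.0633e+5)
1/m = 1/(-420553949/1035) = -1035/420553949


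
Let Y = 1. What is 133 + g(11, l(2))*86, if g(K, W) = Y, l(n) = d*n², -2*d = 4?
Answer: 219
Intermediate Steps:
d = -2 (d = -½*4 = -2)
l(n) = -2*n²
g(K, W) = 1
133 + g(11, l(2))*86 = 133 + 1*86 = 133 + 86 = 219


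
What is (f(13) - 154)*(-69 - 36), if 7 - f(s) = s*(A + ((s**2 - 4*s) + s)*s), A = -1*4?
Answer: 2316825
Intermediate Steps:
A = -4
f(s) = 7 - s*(-4 + s*(s**2 - 3*s)) (f(s) = 7 - s*(-4 + ((s**2 - 4*s) + s)*s) = 7 - s*(-4 + (s**2 - 3*s)*s) = 7 - s*(-4 + s*(s**2 - 3*s)))
(f(13) - 154)*(-69 - 36) = ((7 - 1*13**4 + 3*13**3 + 4*13) - 154)*(-69 - 36) = ((7 - 1*28561 + 3*2197 + 52) - 154)*(-105) = ((7 - 28561 + 6591 + 52) - 154)*(-105) = (-21911 - 154)*(-105) = -22065*(-105) = 2316825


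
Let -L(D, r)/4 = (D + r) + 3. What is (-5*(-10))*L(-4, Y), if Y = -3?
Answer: 800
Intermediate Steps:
L(D, r) = -12 - 4*D - 4*r (L(D, r) = -4*((D + r) + 3) = -4*(3 + D + r) = -12 - 4*D - 4*r)
(-5*(-10))*L(-4, Y) = (-5*(-10))*(-12 - 4*(-4) - 4*(-3)) = 50*(-12 + 16 + 12) = 50*16 = 800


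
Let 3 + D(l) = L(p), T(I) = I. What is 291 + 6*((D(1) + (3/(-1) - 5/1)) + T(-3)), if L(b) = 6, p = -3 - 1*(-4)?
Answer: 243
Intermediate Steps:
p = 1 (p = -3 + 4 = 1)
D(l) = 3 (D(l) = -3 + 6 = 3)
291 + 6*((D(1) + (3/(-1) - 5/1)) + T(-3)) = 291 + 6*((3 + (3/(-1) - 5/1)) - 3) = 291 + 6*((3 + (3*(-1) - 5*1)) - 3) = 291 + 6*((3 + (-3 - 5)) - 3) = 291 + 6*((3 - 8) - 3) = 291 + 6*(-5 - 3) = 291 + 6*(-8) = 291 - 48 = 243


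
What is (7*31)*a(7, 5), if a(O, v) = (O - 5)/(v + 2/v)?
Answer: 2170/27 ≈ 80.370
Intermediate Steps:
a(O, v) = (-5 + O)/(v + 2/v)
(7*31)*a(7, 5) = (7*31)*(5*(-5 + 7)/(2 + 5**2)) = 217*(5*2/(2 + 25)) = 217*(5*2/27) = 217*(5*(1/27)*2) = 217*(10/27) = 2170/27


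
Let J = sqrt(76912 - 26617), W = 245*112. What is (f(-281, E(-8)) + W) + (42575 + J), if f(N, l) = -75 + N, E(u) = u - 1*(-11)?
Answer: 69659 + sqrt(50295) ≈ 69883.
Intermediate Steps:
W = 27440
E(u) = 11 + u (E(u) = u + 11 = 11 + u)
J = sqrt(50295) ≈ 224.27
(f(-281, E(-8)) + W) + (42575 + J) = ((-75 - 281) + 27440) + (42575 + sqrt(50295)) = (-356 + 27440) + (42575 + sqrt(50295)) = 27084 + (42575 + sqrt(50295)) = 69659 + sqrt(50295)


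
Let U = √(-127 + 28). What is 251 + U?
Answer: 251 + 3*I*√11 ≈ 251.0 + 9.9499*I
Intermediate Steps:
U = 3*I*√11 (U = √(-99) = 3*I*√11 ≈ 9.9499*I)
251 + U = 251 + 3*I*√11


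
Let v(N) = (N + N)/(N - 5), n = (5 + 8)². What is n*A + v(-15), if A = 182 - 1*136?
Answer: 15551/2 ≈ 7775.5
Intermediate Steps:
n = 169 (n = 13² = 169)
A = 46 (A = 182 - 136 = 46)
v(N) = 2*N/(-5 + N) (v(N) = (2*N)/(-5 + N) = 2*N/(-5 + N))
n*A + v(-15) = 169*46 + 2*(-15)/(-5 - 15) = 7774 + 2*(-15)/(-20) = 7774 + 2*(-15)*(-1/20) = 7774 + 3/2 = 15551/2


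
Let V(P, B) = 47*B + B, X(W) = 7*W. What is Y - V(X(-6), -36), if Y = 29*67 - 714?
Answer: 2957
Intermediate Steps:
Y = 1229 (Y = 1943 - 714 = 1229)
V(P, B) = 48*B
Y - V(X(-6), -36) = 1229 - 48*(-36) = 1229 - 1*(-1728) = 1229 + 1728 = 2957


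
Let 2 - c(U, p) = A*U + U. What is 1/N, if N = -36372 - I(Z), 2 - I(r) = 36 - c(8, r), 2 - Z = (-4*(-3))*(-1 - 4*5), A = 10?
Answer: -1/36252 ≈ -2.7585e-5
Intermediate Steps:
c(U, p) = 2 - 11*U (c(U, p) = 2 - (10*U + U) = 2 - 11*U)
Z = 254 (Z = 2 - (-4*(-3))*(-1 - 4*5) = 2 - 12*(-1 - 20) = 2 - 12*(-21) = 2 - 1*(-252) = 2 + 252 = 254)
I(r) = -120 (I(r) = 2 - (36 - (2 - 11*8)) = 2 - (36 - (2 - 88)) = 2 - (36 - 1*(-86)) = 2 - (36 + 86) = 2 - 1*122 = 2 - 122 = -120)
N = -36252 (N = -36372 - 1*(-120) = -36372 + 120 = -36252)
1/N = 1/(-36252) = -1/36252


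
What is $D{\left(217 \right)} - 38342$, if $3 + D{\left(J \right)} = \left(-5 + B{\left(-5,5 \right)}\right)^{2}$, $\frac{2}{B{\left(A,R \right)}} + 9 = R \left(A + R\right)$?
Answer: $- \frac{3103736}{81} \approx -38318.0$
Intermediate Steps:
$B{\left(A,R \right)} = \frac{2}{-9 + R \left(A + R\right)}$
$D{\left(J \right)} = \frac{1966}{81}$ ($D{\left(J \right)} = -3 + \left(-5 + \frac{2}{-9 + 5^{2} - 25}\right)^{2} = -3 + \left(-5 + \frac{2}{-9 + 25 - 25}\right)^{2} = -3 + \left(-5 + \frac{2}{-9}\right)^{2} = -3 + \left(-5 + 2 \left(- \frac{1}{9}\right)\right)^{2} = -3 + \left(-5 - \frac{2}{9}\right)^{2} = -3 + \left(- \frac{47}{9}\right)^{2} = -3 + \frac{2209}{81} = \frac{1966}{81}$)
$D{\left(217 \right)} - 38342 = \frac{1966}{81} - 38342 = - \frac{3103736}{81}$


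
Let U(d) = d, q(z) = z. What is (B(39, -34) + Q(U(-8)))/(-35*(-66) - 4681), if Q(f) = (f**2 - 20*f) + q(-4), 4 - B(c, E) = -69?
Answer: -293/2371 ≈ -0.12358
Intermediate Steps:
B(c, E) = 73 (B(c, E) = 4 - 1*(-69) = 4 + 69 = 73)
Q(f) = -4 + f**2 - 20*f (Q(f) = (f**2 - 20*f) - 4 = -4 + f**2 - 20*f)
(B(39, -34) + Q(U(-8)))/(-35*(-66) - 4681) = (73 + (-4 + (-8)**2 - 20*(-8)))/(-35*(-66) - 4681) = (73 + (-4 + 64 + 160))/(2310 - 4681) = (73 + 220)/(-2371) = 293*(-1/2371) = -293/2371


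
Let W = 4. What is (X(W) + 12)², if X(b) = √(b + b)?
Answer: 152 + 48*√2 ≈ 219.88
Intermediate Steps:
X(b) = √2*√b (X(b) = √(2*b) = √2*√b)
(X(W) + 12)² = (√2*√4 + 12)² = (√2*2 + 12)² = (2*√2 + 12)² = (12 + 2*√2)²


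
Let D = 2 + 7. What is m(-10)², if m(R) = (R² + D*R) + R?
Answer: 0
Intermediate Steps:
D = 9
m(R) = R² + 10*R (m(R) = (R² + 9*R) + R = R² + 10*R)
m(-10)² = (-10*(10 - 10))² = (-10*0)² = 0² = 0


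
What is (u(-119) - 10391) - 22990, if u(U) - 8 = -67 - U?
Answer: -33321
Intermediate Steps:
u(U) = -59 - U (u(U) = 8 + (-67 - U) = -59 - U)
(u(-119) - 10391) - 22990 = ((-59 - 1*(-119)) - 10391) - 22990 = ((-59 + 119) - 10391) - 22990 = (60 - 10391) - 22990 = -10331 - 22990 = -33321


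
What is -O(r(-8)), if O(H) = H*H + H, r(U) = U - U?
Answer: 0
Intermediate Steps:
r(U) = 0
O(H) = H + H² (O(H) = H² + H = H + H²)
-O(r(-8)) = -0*(1 + 0) = -0 = -1*0 = 0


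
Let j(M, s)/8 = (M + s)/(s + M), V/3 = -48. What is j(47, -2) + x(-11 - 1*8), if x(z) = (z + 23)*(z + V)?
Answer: -644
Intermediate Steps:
V = -144 (V = 3*(-48) = -144)
j(M, s) = 8 (j(M, s) = 8*((M + s)/(s + M)) = 8*((M + s)/(M + s)) = 8*1 = 8)
x(z) = (-144 + z)*(23 + z) (x(z) = (z + 23)*(z - 144) = (23 + z)*(-144 + z) = (-144 + z)*(23 + z))
j(47, -2) + x(-11 - 1*8) = 8 + (-3312 + (-11 - 1*8)**2 - 121*(-11 - 1*8)) = 8 + (-3312 + (-11 - 8)**2 - 121*(-11 - 8)) = 8 + (-3312 + (-19)**2 - 121*(-19)) = 8 + (-3312 + 361 + 2299) = 8 - 652 = -644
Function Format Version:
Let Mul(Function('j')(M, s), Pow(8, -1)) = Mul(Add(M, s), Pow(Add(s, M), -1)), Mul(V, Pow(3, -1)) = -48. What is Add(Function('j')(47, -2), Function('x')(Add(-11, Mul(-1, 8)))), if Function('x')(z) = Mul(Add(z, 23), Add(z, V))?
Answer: -644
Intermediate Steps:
V = -144 (V = Mul(3, -48) = -144)
Function('j')(M, s) = 8 (Function('j')(M, s) = Mul(8, Mul(Add(M, s), Pow(Add(s, M), -1))) = Mul(8, Mul(Add(M, s), Pow(Add(M, s), -1))) = Mul(8, 1) = 8)
Function('x')(z) = Mul(Add(-144, z), Add(23, z)) (Function('x')(z) = Mul(Add(z, 23), Add(z, -144)) = Mul(Add(23, z), Add(-144, z)) = Mul(Add(-144, z), Add(23, z)))
Add(Function('j')(47, -2), Function('x')(Add(-11, Mul(-1, 8)))) = Add(8, Add(-3312, Pow(Add(-11, Mul(-1, 8)), 2), Mul(-121, Add(-11, Mul(-1, 8))))) = Add(8, Add(-3312, Pow(Add(-11, -8), 2), Mul(-121, Add(-11, -8)))) = Add(8, Add(-3312, Pow(-19, 2), Mul(-121, -19))) = Add(8, Add(-3312, 361, 2299)) = Add(8, -652) = -644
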